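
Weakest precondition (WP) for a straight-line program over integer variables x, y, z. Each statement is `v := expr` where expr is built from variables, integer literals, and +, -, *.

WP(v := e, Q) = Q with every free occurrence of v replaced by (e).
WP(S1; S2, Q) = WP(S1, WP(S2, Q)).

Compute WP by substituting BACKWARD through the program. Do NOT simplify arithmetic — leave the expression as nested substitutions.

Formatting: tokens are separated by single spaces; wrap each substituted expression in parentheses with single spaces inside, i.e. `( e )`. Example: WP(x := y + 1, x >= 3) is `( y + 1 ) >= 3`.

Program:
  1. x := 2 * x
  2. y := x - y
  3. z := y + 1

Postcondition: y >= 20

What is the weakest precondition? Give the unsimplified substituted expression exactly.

Answer: ( ( 2 * x ) - y ) >= 20

Derivation:
post: y >= 20
stmt 3: z := y + 1  -- replace 0 occurrence(s) of z with (y + 1)
  => y >= 20
stmt 2: y := x - y  -- replace 1 occurrence(s) of y with (x - y)
  => ( x - y ) >= 20
stmt 1: x := 2 * x  -- replace 1 occurrence(s) of x with (2 * x)
  => ( ( 2 * x ) - y ) >= 20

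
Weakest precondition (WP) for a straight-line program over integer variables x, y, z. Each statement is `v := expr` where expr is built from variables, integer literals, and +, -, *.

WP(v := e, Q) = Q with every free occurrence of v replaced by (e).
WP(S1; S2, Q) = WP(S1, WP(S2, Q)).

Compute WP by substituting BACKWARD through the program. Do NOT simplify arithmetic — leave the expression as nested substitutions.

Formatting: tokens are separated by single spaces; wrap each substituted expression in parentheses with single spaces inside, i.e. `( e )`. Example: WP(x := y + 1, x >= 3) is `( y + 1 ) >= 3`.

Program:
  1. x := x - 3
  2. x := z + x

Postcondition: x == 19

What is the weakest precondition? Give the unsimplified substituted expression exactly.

Answer: ( z + ( x - 3 ) ) == 19

Derivation:
post: x == 19
stmt 2: x := z + x  -- replace 1 occurrence(s) of x with (z + x)
  => ( z + x ) == 19
stmt 1: x := x - 3  -- replace 1 occurrence(s) of x with (x - 3)
  => ( z + ( x - 3 ) ) == 19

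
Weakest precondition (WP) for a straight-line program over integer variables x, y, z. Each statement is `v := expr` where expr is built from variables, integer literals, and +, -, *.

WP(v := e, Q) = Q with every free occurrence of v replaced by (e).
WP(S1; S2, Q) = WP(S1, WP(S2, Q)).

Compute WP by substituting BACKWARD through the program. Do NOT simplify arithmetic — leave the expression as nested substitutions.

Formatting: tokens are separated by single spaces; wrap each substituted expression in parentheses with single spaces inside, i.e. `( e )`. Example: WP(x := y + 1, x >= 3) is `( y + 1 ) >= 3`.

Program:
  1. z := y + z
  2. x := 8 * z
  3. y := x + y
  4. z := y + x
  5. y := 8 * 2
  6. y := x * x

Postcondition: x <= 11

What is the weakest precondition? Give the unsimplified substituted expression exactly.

Answer: ( 8 * ( y + z ) ) <= 11

Derivation:
post: x <= 11
stmt 6: y := x * x  -- replace 0 occurrence(s) of y with (x * x)
  => x <= 11
stmt 5: y := 8 * 2  -- replace 0 occurrence(s) of y with (8 * 2)
  => x <= 11
stmt 4: z := y + x  -- replace 0 occurrence(s) of z with (y + x)
  => x <= 11
stmt 3: y := x + y  -- replace 0 occurrence(s) of y with (x + y)
  => x <= 11
stmt 2: x := 8 * z  -- replace 1 occurrence(s) of x with (8 * z)
  => ( 8 * z ) <= 11
stmt 1: z := y + z  -- replace 1 occurrence(s) of z with (y + z)
  => ( 8 * ( y + z ) ) <= 11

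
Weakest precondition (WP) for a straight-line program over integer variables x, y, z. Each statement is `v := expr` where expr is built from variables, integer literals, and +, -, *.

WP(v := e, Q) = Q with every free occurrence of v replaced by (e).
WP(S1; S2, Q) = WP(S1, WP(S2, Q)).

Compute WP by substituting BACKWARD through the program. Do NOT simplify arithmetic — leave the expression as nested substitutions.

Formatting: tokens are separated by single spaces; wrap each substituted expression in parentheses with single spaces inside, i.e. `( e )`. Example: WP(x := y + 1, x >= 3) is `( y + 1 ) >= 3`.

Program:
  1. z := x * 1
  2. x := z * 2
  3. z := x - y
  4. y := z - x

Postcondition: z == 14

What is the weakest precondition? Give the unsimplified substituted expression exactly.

Answer: ( ( ( x * 1 ) * 2 ) - y ) == 14

Derivation:
post: z == 14
stmt 4: y := z - x  -- replace 0 occurrence(s) of y with (z - x)
  => z == 14
stmt 3: z := x - y  -- replace 1 occurrence(s) of z with (x - y)
  => ( x - y ) == 14
stmt 2: x := z * 2  -- replace 1 occurrence(s) of x with (z * 2)
  => ( ( z * 2 ) - y ) == 14
stmt 1: z := x * 1  -- replace 1 occurrence(s) of z with (x * 1)
  => ( ( ( x * 1 ) * 2 ) - y ) == 14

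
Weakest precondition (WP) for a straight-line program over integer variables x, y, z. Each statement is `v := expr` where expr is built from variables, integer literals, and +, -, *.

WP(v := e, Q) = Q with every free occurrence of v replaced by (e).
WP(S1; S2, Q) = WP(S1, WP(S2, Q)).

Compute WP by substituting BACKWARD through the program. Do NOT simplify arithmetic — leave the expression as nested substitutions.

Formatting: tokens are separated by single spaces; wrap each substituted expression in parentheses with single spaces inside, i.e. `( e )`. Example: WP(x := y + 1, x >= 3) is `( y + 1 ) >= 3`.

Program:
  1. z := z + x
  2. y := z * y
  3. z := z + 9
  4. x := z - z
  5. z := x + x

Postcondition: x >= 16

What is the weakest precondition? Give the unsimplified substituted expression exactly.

Answer: ( ( ( z + x ) + 9 ) - ( ( z + x ) + 9 ) ) >= 16

Derivation:
post: x >= 16
stmt 5: z := x + x  -- replace 0 occurrence(s) of z with (x + x)
  => x >= 16
stmt 4: x := z - z  -- replace 1 occurrence(s) of x with (z - z)
  => ( z - z ) >= 16
stmt 3: z := z + 9  -- replace 2 occurrence(s) of z with (z + 9)
  => ( ( z + 9 ) - ( z + 9 ) ) >= 16
stmt 2: y := z * y  -- replace 0 occurrence(s) of y with (z * y)
  => ( ( z + 9 ) - ( z + 9 ) ) >= 16
stmt 1: z := z + x  -- replace 2 occurrence(s) of z with (z + x)
  => ( ( ( z + x ) + 9 ) - ( ( z + x ) + 9 ) ) >= 16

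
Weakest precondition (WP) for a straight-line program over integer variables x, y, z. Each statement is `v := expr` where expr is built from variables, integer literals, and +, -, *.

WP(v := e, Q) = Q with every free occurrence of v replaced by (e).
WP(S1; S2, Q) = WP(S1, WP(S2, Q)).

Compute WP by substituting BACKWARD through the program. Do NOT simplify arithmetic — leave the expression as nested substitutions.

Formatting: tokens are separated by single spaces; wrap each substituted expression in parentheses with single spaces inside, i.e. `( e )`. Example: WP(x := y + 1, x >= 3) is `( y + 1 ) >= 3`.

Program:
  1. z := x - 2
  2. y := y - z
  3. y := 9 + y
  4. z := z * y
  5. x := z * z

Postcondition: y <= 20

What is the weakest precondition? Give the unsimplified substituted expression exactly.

Answer: ( 9 + ( y - ( x - 2 ) ) ) <= 20

Derivation:
post: y <= 20
stmt 5: x := z * z  -- replace 0 occurrence(s) of x with (z * z)
  => y <= 20
stmt 4: z := z * y  -- replace 0 occurrence(s) of z with (z * y)
  => y <= 20
stmt 3: y := 9 + y  -- replace 1 occurrence(s) of y with (9 + y)
  => ( 9 + y ) <= 20
stmt 2: y := y - z  -- replace 1 occurrence(s) of y with (y - z)
  => ( 9 + ( y - z ) ) <= 20
stmt 1: z := x - 2  -- replace 1 occurrence(s) of z with (x - 2)
  => ( 9 + ( y - ( x - 2 ) ) ) <= 20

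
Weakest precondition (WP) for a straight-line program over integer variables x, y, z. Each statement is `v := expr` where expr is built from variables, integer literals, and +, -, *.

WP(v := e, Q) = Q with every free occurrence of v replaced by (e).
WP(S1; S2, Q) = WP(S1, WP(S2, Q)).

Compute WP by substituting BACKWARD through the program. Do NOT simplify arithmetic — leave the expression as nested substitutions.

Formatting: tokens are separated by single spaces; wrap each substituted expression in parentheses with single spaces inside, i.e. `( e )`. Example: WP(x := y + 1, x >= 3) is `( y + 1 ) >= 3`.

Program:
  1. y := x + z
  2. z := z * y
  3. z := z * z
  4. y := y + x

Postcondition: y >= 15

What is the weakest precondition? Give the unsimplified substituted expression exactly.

post: y >= 15
stmt 4: y := y + x  -- replace 1 occurrence(s) of y with (y + x)
  => ( y + x ) >= 15
stmt 3: z := z * z  -- replace 0 occurrence(s) of z with (z * z)
  => ( y + x ) >= 15
stmt 2: z := z * y  -- replace 0 occurrence(s) of z with (z * y)
  => ( y + x ) >= 15
stmt 1: y := x + z  -- replace 1 occurrence(s) of y with (x + z)
  => ( ( x + z ) + x ) >= 15

Answer: ( ( x + z ) + x ) >= 15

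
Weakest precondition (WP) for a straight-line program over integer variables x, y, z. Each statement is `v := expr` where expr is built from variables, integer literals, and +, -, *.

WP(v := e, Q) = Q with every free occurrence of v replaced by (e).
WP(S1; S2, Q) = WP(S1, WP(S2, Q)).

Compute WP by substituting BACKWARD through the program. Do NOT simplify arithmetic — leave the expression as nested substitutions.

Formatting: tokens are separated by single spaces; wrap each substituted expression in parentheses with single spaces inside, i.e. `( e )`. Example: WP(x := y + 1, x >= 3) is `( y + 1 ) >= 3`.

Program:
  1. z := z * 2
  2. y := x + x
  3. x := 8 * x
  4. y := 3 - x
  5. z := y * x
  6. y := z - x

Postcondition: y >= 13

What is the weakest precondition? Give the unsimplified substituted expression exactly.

Answer: ( ( ( 3 - ( 8 * x ) ) * ( 8 * x ) ) - ( 8 * x ) ) >= 13

Derivation:
post: y >= 13
stmt 6: y := z - x  -- replace 1 occurrence(s) of y with (z - x)
  => ( z - x ) >= 13
stmt 5: z := y * x  -- replace 1 occurrence(s) of z with (y * x)
  => ( ( y * x ) - x ) >= 13
stmt 4: y := 3 - x  -- replace 1 occurrence(s) of y with (3 - x)
  => ( ( ( 3 - x ) * x ) - x ) >= 13
stmt 3: x := 8 * x  -- replace 3 occurrence(s) of x with (8 * x)
  => ( ( ( 3 - ( 8 * x ) ) * ( 8 * x ) ) - ( 8 * x ) ) >= 13
stmt 2: y := x + x  -- replace 0 occurrence(s) of y with (x + x)
  => ( ( ( 3 - ( 8 * x ) ) * ( 8 * x ) ) - ( 8 * x ) ) >= 13
stmt 1: z := z * 2  -- replace 0 occurrence(s) of z with (z * 2)
  => ( ( ( 3 - ( 8 * x ) ) * ( 8 * x ) ) - ( 8 * x ) ) >= 13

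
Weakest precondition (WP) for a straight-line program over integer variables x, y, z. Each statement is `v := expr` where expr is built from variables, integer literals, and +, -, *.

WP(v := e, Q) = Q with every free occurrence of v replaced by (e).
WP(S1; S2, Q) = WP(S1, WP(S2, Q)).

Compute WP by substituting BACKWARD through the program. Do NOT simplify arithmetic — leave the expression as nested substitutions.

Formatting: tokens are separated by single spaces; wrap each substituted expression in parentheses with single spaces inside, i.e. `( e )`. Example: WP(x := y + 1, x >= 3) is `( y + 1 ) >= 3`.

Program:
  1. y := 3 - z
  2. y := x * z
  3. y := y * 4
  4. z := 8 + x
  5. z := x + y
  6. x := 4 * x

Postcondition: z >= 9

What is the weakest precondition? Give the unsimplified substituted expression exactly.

Answer: ( x + ( ( x * z ) * 4 ) ) >= 9

Derivation:
post: z >= 9
stmt 6: x := 4 * x  -- replace 0 occurrence(s) of x with (4 * x)
  => z >= 9
stmt 5: z := x + y  -- replace 1 occurrence(s) of z with (x + y)
  => ( x + y ) >= 9
stmt 4: z := 8 + x  -- replace 0 occurrence(s) of z with (8 + x)
  => ( x + y ) >= 9
stmt 3: y := y * 4  -- replace 1 occurrence(s) of y with (y * 4)
  => ( x + ( y * 4 ) ) >= 9
stmt 2: y := x * z  -- replace 1 occurrence(s) of y with (x * z)
  => ( x + ( ( x * z ) * 4 ) ) >= 9
stmt 1: y := 3 - z  -- replace 0 occurrence(s) of y with (3 - z)
  => ( x + ( ( x * z ) * 4 ) ) >= 9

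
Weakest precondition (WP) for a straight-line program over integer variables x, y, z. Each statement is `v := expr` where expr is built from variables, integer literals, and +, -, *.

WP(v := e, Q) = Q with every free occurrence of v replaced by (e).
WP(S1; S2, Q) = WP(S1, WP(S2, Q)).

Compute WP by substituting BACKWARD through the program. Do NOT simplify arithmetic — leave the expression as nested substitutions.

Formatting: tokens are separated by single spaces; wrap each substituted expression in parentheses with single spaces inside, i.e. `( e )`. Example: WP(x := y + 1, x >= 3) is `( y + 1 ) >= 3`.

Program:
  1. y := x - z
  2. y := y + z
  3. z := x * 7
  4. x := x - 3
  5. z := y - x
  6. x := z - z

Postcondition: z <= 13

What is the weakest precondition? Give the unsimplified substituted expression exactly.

Answer: ( ( ( x - z ) + z ) - ( x - 3 ) ) <= 13

Derivation:
post: z <= 13
stmt 6: x := z - z  -- replace 0 occurrence(s) of x with (z - z)
  => z <= 13
stmt 5: z := y - x  -- replace 1 occurrence(s) of z with (y - x)
  => ( y - x ) <= 13
stmt 4: x := x - 3  -- replace 1 occurrence(s) of x with (x - 3)
  => ( y - ( x - 3 ) ) <= 13
stmt 3: z := x * 7  -- replace 0 occurrence(s) of z with (x * 7)
  => ( y - ( x - 3 ) ) <= 13
stmt 2: y := y + z  -- replace 1 occurrence(s) of y with (y + z)
  => ( ( y + z ) - ( x - 3 ) ) <= 13
stmt 1: y := x - z  -- replace 1 occurrence(s) of y with (x - z)
  => ( ( ( x - z ) + z ) - ( x - 3 ) ) <= 13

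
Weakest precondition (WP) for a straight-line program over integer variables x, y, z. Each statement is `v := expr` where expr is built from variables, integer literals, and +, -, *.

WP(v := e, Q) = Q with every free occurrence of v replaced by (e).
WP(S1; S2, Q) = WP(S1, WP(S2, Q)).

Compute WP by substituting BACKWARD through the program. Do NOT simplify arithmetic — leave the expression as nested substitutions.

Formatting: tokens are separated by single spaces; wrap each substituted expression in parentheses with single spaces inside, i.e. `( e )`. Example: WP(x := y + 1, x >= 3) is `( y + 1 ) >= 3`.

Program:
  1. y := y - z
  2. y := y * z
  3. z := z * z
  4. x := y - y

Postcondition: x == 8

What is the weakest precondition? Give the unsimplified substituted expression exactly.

Answer: ( ( ( y - z ) * z ) - ( ( y - z ) * z ) ) == 8

Derivation:
post: x == 8
stmt 4: x := y - y  -- replace 1 occurrence(s) of x with (y - y)
  => ( y - y ) == 8
stmt 3: z := z * z  -- replace 0 occurrence(s) of z with (z * z)
  => ( y - y ) == 8
stmt 2: y := y * z  -- replace 2 occurrence(s) of y with (y * z)
  => ( ( y * z ) - ( y * z ) ) == 8
stmt 1: y := y - z  -- replace 2 occurrence(s) of y with (y - z)
  => ( ( ( y - z ) * z ) - ( ( y - z ) * z ) ) == 8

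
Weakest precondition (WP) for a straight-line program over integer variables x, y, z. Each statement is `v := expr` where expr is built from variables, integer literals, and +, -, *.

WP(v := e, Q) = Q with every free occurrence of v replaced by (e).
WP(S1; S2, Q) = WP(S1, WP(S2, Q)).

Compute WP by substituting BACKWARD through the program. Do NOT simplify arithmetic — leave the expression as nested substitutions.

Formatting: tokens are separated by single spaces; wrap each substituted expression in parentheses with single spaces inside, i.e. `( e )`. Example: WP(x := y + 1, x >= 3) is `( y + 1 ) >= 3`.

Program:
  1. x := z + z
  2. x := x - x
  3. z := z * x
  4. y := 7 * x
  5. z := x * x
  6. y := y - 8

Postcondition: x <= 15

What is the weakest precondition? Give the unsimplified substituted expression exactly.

Answer: ( ( z + z ) - ( z + z ) ) <= 15

Derivation:
post: x <= 15
stmt 6: y := y - 8  -- replace 0 occurrence(s) of y with (y - 8)
  => x <= 15
stmt 5: z := x * x  -- replace 0 occurrence(s) of z with (x * x)
  => x <= 15
stmt 4: y := 7 * x  -- replace 0 occurrence(s) of y with (7 * x)
  => x <= 15
stmt 3: z := z * x  -- replace 0 occurrence(s) of z with (z * x)
  => x <= 15
stmt 2: x := x - x  -- replace 1 occurrence(s) of x with (x - x)
  => ( x - x ) <= 15
stmt 1: x := z + z  -- replace 2 occurrence(s) of x with (z + z)
  => ( ( z + z ) - ( z + z ) ) <= 15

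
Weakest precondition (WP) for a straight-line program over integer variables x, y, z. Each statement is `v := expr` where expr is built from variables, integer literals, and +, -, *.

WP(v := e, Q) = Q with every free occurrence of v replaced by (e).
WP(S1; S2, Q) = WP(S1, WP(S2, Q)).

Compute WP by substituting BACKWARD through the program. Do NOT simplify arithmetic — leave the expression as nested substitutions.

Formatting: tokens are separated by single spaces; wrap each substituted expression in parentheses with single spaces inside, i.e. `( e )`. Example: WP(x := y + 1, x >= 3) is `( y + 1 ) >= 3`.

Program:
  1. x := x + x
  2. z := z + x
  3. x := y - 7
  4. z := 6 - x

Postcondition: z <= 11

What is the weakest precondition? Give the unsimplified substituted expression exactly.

Answer: ( 6 - ( y - 7 ) ) <= 11

Derivation:
post: z <= 11
stmt 4: z := 6 - x  -- replace 1 occurrence(s) of z with (6 - x)
  => ( 6 - x ) <= 11
stmt 3: x := y - 7  -- replace 1 occurrence(s) of x with (y - 7)
  => ( 6 - ( y - 7 ) ) <= 11
stmt 2: z := z + x  -- replace 0 occurrence(s) of z with (z + x)
  => ( 6 - ( y - 7 ) ) <= 11
stmt 1: x := x + x  -- replace 0 occurrence(s) of x with (x + x)
  => ( 6 - ( y - 7 ) ) <= 11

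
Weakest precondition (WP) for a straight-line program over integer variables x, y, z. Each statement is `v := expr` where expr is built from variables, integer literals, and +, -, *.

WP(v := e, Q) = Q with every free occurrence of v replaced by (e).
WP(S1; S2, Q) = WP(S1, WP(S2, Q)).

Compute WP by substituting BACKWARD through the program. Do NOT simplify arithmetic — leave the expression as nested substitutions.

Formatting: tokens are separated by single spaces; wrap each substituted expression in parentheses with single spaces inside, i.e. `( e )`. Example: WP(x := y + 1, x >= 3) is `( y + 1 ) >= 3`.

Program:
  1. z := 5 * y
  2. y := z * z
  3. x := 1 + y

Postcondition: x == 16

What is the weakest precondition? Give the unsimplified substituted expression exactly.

post: x == 16
stmt 3: x := 1 + y  -- replace 1 occurrence(s) of x with (1 + y)
  => ( 1 + y ) == 16
stmt 2: y := z * z  -- replace 1 occurrence(s) of y with (z * z)
  => ( 1 + ( z * z ) ) == 16
stmt 1: z := 5 * y  -- replace 2 occurrence(s) of z with (5 * y)
  => ( 1 + ( ( 5 * y ) * ( 5 * y ) ) ) == 16

Answer: ( 1 + ( ( 5 * y ) * ( 5 * y ) ) ) == 16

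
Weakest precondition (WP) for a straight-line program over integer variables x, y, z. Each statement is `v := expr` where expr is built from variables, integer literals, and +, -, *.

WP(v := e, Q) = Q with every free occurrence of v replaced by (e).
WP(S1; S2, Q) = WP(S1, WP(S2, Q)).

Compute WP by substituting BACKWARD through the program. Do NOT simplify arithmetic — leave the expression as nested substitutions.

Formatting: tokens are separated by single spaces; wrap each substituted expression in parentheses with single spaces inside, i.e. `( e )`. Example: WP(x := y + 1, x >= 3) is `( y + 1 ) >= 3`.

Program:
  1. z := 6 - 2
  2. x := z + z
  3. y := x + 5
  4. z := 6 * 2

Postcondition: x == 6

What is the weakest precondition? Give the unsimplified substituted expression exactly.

post: x == 6
stmt 4: z := 6 * 2  -- replace 0 occurrence(s) of z with (6 * 2)
  => x == 6
stmt 3: y := x + 5  -- replace 0 occurrence(s) of y with (x + 5)
  => x == 6
stmt 2: x := z + z  -- replace 1 occurrence(s) of x with (z + z)
  => ( z + z ) == 6
stmt 1: z := 6 - 2  -- replace 2 occurrence(s) of z with (6 - 2)
  => ( ( 6 - 2 ) + ( 6 - 2 ) ) == 6

Answer: ( ( 6 - 2 ) + ( 6 - 2 ) ) == 6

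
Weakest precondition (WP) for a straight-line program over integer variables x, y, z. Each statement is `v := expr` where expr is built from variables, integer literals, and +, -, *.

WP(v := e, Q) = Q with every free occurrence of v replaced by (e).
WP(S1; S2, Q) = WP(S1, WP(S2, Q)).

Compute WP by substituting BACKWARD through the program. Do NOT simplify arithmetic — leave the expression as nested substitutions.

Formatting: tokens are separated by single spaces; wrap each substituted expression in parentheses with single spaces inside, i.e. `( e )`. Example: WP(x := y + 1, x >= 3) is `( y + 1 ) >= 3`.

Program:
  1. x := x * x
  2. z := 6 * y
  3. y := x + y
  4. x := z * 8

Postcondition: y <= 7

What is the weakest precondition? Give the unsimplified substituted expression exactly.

Answer: ( ( x * x ) + y ) <= 7

Derivation:
post: y <= 7
stmt 4: x := z * 8  -- replace 0 occurrence(s) of x with (z * 8)
  => y <= 7
stmt 3: y := x + y  -- replace 1 occurrence(s) of y with (x + y)
  => ( x + y ) <= 7
stmt 2: z := 6 * y  -- replace 0 occurrence(s) of z with (6 * y)
  => ( x + y ) <= 7
stmt 1: x := x * x  -- replace 1 occurrence(s) of x with (x * x)
  => ( ( x * x ) + y ) <= 7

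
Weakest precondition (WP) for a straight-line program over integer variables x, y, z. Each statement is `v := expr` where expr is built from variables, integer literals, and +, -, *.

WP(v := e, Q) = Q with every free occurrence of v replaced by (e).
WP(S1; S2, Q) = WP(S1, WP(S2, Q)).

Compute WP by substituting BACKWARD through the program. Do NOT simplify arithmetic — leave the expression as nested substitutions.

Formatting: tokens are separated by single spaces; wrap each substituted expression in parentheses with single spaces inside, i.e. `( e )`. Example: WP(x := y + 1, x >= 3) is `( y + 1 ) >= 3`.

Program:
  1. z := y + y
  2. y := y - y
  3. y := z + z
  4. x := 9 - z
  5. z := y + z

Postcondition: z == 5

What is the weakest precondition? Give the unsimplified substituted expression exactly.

post: z == 5
stmt 5: z := y + z  -- replace 1 occurrence(s) of z with (y + z)
  => ( y + z ) == 5
stmt 4: x := 9 - z  -- replace 0 occurrence(s) of x with (9 - z)
  => ( y + z ) == 5
stmt 3: y := z + z  -- replace 1 occurrence(s) of y with (z + z)
  => ( ( z + z ) + z ) == 5
stmt 2: y := y - y  -- replace 0 occurrence(s) of y with (y - y)
  => ( ( z + z ) + z ) == 5
stmt 1: z := y + y  -- replace 3 occurrence(s) of z with (y + y)
  => ( ( ( y + y ) + ( y + y ) ) + ( y + y ) ) == 5

Answer: ( ( ( y + y ) + ( y + y ) ) + ( y + y ) ) == 5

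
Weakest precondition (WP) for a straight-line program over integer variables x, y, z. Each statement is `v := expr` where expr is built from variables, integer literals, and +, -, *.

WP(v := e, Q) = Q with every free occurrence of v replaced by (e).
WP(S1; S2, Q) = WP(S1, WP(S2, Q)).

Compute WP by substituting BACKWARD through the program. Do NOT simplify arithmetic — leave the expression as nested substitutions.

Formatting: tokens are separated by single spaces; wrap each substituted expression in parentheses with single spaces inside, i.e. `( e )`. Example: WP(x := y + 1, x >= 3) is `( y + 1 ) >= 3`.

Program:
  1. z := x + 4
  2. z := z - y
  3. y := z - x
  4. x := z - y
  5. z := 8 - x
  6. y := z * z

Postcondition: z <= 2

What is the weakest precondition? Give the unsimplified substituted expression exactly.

Answer: ( 8 - ( ( ( x + 4 ) - y ) - ( ( ( x + 4 ) - y ) - x ) ) ) <= 2

Derivation:
post: z <= 2
stmt 6: y := z * z  -- replace 0 occurrence(s) of y with (z * z)
  => z <= 2
stmt 5: z := 8 - x  -- replace 1 occurrence(s) of z with (8 - x)
  => ( 8 - x ) <= 2
stmt 4: x := z - y  -- replace 1 occurrence(s) of x with (z - y)
  => ( 8 - ( z - y ) ) <= 2
stmt 3: y := z - x  -- replace 1 occurrence(s) of y with (z - x)
  => ( 8 - ( z - ( z - x ) ) ) <= 2
stmt 2: z := z - y  -- replace 2 occurrence(s) of z with (z - y)
  => ( 8 - ( ( z - y ) - ( ( z - y ) - x ) ) ) <= 2
stmt 1: z := x + 4  -- replace 2 occurrence(s) of z with (x + 4)
  => ( 8 - ( ( ( x + 4 ) - y ) - ( ( ( x + 4 ) - y ) - x ) ) ) <= 2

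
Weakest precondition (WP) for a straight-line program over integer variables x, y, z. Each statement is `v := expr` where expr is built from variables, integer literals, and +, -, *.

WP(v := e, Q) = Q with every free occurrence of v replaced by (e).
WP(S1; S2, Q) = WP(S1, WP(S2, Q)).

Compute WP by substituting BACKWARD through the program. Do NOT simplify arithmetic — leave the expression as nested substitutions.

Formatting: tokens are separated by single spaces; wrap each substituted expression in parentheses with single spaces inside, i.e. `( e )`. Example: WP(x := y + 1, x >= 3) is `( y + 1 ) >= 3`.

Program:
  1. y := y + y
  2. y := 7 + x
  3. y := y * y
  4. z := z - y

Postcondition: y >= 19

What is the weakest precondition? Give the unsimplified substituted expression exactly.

post: y >= 19
stmt 4: z := z - y  -- replace 0 occurrence(s) of z with (z - y)
  => y >= 19
stmt 3: y := y * y  -- replace 1 occurrence(s) of y with (y * y)
  => ( y * y ) >= 19
stmt 2: y := 7 + x  -- replace 2 occurrence(s) of y with (7 + x)
  => ( ( 7 + x ) * ( 7 + x ) ) >= 19
stmt 1: y := y + y  -- replace 0 occurrence(s) of y with (y + y)
  => ( ( 7 + x ) * ( 7 + x ) ) >= 19

Answer: ( ( 7 + x ) * ( 7 + x ) ) >= 19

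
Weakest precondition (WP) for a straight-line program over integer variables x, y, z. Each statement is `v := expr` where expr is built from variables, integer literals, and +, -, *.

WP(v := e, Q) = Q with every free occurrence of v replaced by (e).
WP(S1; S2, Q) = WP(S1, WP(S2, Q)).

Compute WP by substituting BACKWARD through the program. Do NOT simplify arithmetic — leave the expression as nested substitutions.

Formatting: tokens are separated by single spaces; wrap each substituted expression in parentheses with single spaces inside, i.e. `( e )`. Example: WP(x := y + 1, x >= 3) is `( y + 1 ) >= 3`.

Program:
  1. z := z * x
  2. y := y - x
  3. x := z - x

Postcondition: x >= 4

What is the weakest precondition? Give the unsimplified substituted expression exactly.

post: x >= 4
stmt 3: x := z - x  -- replace 1 occurrence(s) of x with (z - x)
  => ( z - x ) >= 4
stmt 2: y := y - x  -- replace 0 occurrence(s) of y with (y - x)
  => ( z - x ) >= 4
stmt 1: z := z * x  -- replace 1 occurrence(s) of z with (z * x)
  => ( ( z * x ) - x ) >= 4

Answer: ( ( z * x ) - x ) >= 4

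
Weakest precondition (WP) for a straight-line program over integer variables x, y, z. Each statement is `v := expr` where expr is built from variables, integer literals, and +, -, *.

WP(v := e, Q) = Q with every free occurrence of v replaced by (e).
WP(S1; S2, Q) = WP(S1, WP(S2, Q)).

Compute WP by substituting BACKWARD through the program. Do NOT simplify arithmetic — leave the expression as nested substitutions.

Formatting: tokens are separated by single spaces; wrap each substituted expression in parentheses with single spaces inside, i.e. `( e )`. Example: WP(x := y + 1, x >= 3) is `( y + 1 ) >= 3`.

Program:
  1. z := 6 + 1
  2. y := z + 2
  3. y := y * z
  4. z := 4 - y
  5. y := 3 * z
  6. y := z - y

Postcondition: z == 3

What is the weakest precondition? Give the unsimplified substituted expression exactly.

post: z == 3
stmt 6: y := z - y  -- replace 0 occurrence(s) of y with (z - y)
  => z == 3
stmt 5: y := 3 * z  -- replace 0 occurrence(s) of y with (3 * z)
  => z == 3
stmt 4: z := 4 - y  -- replace 1 occurrence(s) of z with (4 - y)
  => ( 4 - y ) == 3
stmt 3: y := y * z  -- replace 1 occurrence(s) of y with (y * z)
  => ( 4 - ( y * z ) ) == 3
stmt 2: y := z + 2  -- replace 1 occurrence(s) of y with (z + 2)
  => ( 4 - ( ( z + 2 ) * z ) ) == 3
stmt 1: z := 6 + 1  -- replace 2 occurrence(s) of z with (6 + 1)
  => ( 4 - ( ( ( 6 + 1 ) + 2 ) * ( 6 + 1 ) ) ) == 3

Answer: ( 4 - ( ( ( 6 + 1 ) + 2 ) * ( 6 + 1 ) ) ) == 3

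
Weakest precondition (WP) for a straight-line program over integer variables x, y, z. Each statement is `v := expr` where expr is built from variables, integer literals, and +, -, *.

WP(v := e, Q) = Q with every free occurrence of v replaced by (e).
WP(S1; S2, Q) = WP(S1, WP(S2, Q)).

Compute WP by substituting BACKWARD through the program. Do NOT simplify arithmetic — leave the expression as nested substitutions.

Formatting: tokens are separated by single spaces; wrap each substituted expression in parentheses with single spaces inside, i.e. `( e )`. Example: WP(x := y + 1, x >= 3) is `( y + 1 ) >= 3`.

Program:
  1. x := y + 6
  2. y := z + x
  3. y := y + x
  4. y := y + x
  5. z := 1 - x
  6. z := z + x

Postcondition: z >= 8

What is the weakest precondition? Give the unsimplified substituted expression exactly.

post: z >= 8
stmt 6: z := z + x  -- replace 1 occurrence(s) of z with (z + x)
  => ( z + x ) >= 8
stmt 5: z := 1 - x  -- replace 1 occurrence(s) of z with (1 - x)
  => ( ( 1 - x ) + x ) >= 8
stmt 4: y := y + x  -- replace 0 occurrence(s) of y with (y + x)
  => ( ( 1 - x ) + x ) >= 8
stmt 3: y := y + x  -- replace 0 occurrence(s) of y with (y + x)
  => ( ( 1 - x ) + x ) >= 8
stmt 2: y := z + x  -- replace 0 occurrence(s) of y with (z + x)
  => ( ( 1 - x ) + x ) >= 8
stmt 1: x := y + 6  -- replace 2 occurrence(s) of x with (y + 6)
  => ( ( 1 - ( y + 6 ) ) + ( y + 6 ) ) >= 8

Answer: ( ( 1 - ( y + 6 ) ) + ( y + 6 ) ) >= 8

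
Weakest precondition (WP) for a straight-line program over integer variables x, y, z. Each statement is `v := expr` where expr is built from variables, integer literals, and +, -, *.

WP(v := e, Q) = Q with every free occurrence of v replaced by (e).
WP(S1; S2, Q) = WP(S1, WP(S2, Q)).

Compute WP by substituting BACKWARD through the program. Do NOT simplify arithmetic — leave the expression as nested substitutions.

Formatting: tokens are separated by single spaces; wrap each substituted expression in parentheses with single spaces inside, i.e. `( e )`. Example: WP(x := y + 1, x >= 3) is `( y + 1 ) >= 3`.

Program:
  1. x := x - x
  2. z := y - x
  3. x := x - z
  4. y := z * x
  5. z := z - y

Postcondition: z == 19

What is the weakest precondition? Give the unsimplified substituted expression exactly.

post: z == 19
stmt 5: z := z - y  -- replace 1 occurrence(s) of z with (z - y)
  => ( z - y ) == 19
stmt 4: y := z * x  -- replace 1 occurrence(s) of y with (z * x)
  => ( z - ( z * x ) ) == 19
stmt 3: x := x - z  -- replace 1 occurrence(s) of x with (x - z)
  => ( z - ( z * ( x - z ) ) ) == 19
stmt 2: z := y - x  -- replace 3 occurrence(s) of z with (y - x)
  => ( ( y - x ) - ( ( y - x ) * ( x - ( y - x ) ) ) ) == 19
stmt 1: x := x - x  -- replace 4 occurrence(s) of x with (x - x)
  => ( ( y - ( x - x ) ) - ( ( y - ( x - x ) ) * ( ( x - x ) - ( y - ( x - x ) ) ) ) ) == 19

Answer: ( ( y - ( x - x ) ) - ( ( y - ( x - x ) ) * ( ( x - x ) - ( y - ( x - x ) ) ) ) ) == 19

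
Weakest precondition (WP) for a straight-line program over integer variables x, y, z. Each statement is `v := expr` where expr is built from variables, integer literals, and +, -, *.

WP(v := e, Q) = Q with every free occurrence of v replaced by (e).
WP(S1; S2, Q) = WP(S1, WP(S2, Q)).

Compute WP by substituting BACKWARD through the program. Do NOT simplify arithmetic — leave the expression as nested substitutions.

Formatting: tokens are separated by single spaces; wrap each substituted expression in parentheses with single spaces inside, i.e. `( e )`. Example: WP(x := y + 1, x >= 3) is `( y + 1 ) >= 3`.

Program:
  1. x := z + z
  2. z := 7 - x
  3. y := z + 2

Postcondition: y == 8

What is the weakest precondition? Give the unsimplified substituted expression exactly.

post: y == 8
stmt 3: y := z + 2  -- replace 1 occurrence(s) of y with (z + 2)
  => ( z + 2 ) == 8
stmt 2: z := 7 - x  -- replace 1 occurrence(s) of z with (7 - x)
  => ( ( 7 - x ) + 2 ) == 8
stmt 1: x := z + z  -- replace 1 occurrence(s) of x with (z + z)
  => ( ( 7 - ( z + z ) ) + 2 ) == 8

Answer: ( ( 7 - ( z + z ) ) + 2 ) == 8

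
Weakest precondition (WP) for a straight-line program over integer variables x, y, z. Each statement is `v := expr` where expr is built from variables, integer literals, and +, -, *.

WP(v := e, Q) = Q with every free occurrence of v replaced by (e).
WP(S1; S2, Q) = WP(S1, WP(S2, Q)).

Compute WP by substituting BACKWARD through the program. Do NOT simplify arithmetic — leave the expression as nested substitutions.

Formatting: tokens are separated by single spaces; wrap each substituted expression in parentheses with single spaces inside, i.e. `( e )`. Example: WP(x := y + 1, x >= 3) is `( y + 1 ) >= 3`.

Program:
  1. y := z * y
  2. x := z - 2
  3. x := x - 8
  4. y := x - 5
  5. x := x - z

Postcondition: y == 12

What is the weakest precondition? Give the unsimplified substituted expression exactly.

Answer: ( ( ( z - 2 ) - 8 ) - 5 ) == 12

Derivation:
post: y == 12
stmt 5: x := x - z  -- replace 0 occurrence(s) of x with (x - z)
  => y == 12
stmt 4: y := x - 5  -- replace 1 occurrence(s) of y with (x - 5)
  => ( x - 5 ) == 12
stmt 3: x := x - 8  -- replace 1 occurrence(s) of x with (x - 8)
  => ( ( x - 8 ) - 5 ) == 12
stmt 2: x := z - 2  -- replace 1 occurrence(s) of x with (z - 2)
  => ( ( ( z - 2 ) - 8 ) - 5 ) == 12
stmt 1: y := z * y  -- replace 0 occurrence(s) of y with (z * y)
  => ( ( ( z - 2 ) - 8 ) - 5 ) == 12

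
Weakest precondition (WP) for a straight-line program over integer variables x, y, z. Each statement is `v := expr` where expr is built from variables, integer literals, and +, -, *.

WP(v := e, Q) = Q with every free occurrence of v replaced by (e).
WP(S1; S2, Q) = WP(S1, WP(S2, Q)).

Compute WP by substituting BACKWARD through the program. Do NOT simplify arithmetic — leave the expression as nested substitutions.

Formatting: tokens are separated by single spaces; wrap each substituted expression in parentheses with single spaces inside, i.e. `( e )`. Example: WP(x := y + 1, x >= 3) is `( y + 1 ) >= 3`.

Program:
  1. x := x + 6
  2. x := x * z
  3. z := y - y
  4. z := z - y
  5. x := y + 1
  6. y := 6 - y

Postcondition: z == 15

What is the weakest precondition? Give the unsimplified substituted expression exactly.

Answer: ( ( y - y ) - y ) == 15

Derivation:
post: z == 15
stmt 6: y := 6 - y  -- replace 0 occurrence(s) of y with (6 - y)
  => z == 15
stmt 5: x := y + 1  -- replace 0 occurrence(s) of x with (y + 1)
  => z == 15
stmt 4: z := z - y  -- replace 1 occurrence(s) of z with (z - y)
  => ( z - y ) == 15
stmt 3: z := y - y  -- replace 1 occurrence(s) of z with (y - y)
  => ( ( y - y ) - y ) == 15
stmt 2: x := x * z  -- replace 0 occurrence(s) of x with (x * z)
  => ( ( y - y ) - y ) == 15
stmt 1: x := x + 6  -- replace 0 occurrence(s) of x with (x + 6)
  => ( ( y - y ) - y ) == 15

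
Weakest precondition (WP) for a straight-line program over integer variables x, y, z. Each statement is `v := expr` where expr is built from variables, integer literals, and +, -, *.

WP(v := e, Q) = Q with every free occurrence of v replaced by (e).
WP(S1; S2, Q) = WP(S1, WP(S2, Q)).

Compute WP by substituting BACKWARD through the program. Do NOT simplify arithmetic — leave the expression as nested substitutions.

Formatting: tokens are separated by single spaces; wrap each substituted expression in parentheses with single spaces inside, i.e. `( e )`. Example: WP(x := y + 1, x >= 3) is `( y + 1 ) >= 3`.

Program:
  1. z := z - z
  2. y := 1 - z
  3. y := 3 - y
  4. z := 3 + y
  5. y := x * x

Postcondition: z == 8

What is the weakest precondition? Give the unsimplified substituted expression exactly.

post: z == 8
stmt 5: y := x * x  -- replace 0 occurrence(s) of y with (x * x)
  => z == 8
stmt 4: z := 3 + y  -- replace 1 occurrence(s) of z with (3 + y)
  => ( 3 + y ) == 8
stmt 3: y := 3 - y  -- replace 1 occurrence(s) of y with (3 - y)
  => ( 3 + ( 3 - y ) ) == 8
stmt 2: y := 1 - z  -- replace 1 occurrence(s) of y with (1 - z)
  => ( 3 + ( 3 - ( 1 - z ) ) ) == 8
stmt 1: z := z - z  -- replace 1 occurrence(s) of z with (z - z)
  => ( 3 + ( 3 - ( 1 - ( z - z ) ) ) ) == 8

Answer: ( 3 + ( 3 - ( 1 - ( z - z ) ) ) ) == 8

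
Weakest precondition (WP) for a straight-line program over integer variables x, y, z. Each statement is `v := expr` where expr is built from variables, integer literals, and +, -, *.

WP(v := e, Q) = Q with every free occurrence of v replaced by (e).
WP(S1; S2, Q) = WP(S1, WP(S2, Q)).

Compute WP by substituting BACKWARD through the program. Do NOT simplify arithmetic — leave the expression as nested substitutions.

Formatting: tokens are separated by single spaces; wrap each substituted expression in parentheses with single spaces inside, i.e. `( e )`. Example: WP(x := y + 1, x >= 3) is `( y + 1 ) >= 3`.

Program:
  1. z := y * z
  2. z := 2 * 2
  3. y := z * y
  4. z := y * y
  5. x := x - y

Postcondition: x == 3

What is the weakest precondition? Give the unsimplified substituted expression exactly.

Answer: ( x - ( ( 2 * 2 ) * y ) ) == 3

Derivation:
post: x == 3
stmt 5: x := x - y  -- replace 1 occurrence(s) of x with (x - y)
  => ( x - y ) == 3
stmt 4: z := y * y  -- replace 0 occurrence(s) of z with (y * y)
  => ( x - y ) == 3
stmt 3: y := z * y  -- replace 1 occurrence(s) of y with (z * y)
  => ( x - ( z * y ) ) == 3
stmt 2: z := 2 * 2  -- replace 1 occurrence(s) of z with (2 * 2)
  => ( x - ( ( 2 * 2 ) * y ) ) == 3
stmt 1: z := y * z  -- replace 0 occurrence(s) of z with (y * z)
  => ( x - ( ( 2 * 2 ) * y ) ) == 3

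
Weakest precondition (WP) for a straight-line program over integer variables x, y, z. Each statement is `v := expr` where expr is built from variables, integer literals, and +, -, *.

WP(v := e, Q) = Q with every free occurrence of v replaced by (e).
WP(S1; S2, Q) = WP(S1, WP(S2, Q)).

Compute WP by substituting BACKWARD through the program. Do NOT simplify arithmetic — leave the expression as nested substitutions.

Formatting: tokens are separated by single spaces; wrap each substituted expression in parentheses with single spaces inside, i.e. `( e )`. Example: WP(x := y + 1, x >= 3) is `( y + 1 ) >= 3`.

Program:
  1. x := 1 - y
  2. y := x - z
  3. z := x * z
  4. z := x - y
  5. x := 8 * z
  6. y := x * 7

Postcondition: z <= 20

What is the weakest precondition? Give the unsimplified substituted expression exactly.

post: z <= 20
stmt 6: y := x * 7  -- replace 0 occurrence(s) of y with (x * 7)
  => z <= 20
stmt 5: x := 8 * z  -- replace 0 occurrence(s) of x with (8 * z)
  => z <= 20
stmt 4: z := x - y  -- replace 1 occurrence(s) of z with (x - y)
  => ( x - y ) <= 20
stmt 3: z := x * z  -- replace 0 occurrence(s) of z with (x * z)
  => ( x - y ) <= 20
stmt 2: y := x - z  -- replace 1 occurrence(s) of y with (x - z)
  => ( x - ( x - z ) ) <= 20
stmt 1: x := 1 - y  -- replace 2 occurrence(s) of x with (1 - y)
  => ( ( 1 - y ) - ( ( 1 - y ) - z ) ) <= 20

Answer: ( ( 1 - y ) - ( ( 1 - y ) - z ) ) <= 20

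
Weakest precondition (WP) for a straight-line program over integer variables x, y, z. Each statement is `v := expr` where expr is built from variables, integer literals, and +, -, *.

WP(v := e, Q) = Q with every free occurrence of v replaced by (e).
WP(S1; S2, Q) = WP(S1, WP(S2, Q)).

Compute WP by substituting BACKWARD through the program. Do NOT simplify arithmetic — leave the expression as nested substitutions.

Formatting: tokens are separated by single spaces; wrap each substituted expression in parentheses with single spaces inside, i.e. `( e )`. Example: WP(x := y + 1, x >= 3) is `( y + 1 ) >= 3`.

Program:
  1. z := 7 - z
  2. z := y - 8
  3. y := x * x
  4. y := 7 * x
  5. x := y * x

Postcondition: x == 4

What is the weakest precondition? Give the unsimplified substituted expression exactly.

post: x == 4
stmt 5: x := y * x  -- replace 1 occurrence(s) of x with (y * x)
  => ( y * x ) == 4
stmt 4: y := 7 * x  -- replace 1 occurrence(s) of y with (7 * x)
  => ( ( 7 * x ) * x ) == 4
stmt 3: y := x * x  -- replace 0 occurrence(s) of y with (x * x)
  => ( ( 7 * x ) * x ) == 4
stmt 2: z := y - 8  -- replace 0 occurrence(s) of z with (y - 8)
  => ( ( 7 * x ) * x ) == 4
stmt 1: z := 7 - z  -- replace 0 occurrence(s) of z with (7 - z)
  => ( ( 7 * x ) * x ) == 4

Answer: ( ( 7 * x ) * x ) == 4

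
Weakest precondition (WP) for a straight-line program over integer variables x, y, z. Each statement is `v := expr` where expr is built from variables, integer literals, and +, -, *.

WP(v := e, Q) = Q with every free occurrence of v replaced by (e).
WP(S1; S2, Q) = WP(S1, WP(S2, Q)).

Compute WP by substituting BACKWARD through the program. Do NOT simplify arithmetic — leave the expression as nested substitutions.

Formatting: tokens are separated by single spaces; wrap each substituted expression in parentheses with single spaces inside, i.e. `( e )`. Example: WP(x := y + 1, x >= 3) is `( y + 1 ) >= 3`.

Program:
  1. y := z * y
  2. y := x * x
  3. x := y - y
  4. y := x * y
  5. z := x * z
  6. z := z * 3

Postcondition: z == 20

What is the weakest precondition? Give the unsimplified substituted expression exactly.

post: z == 20
stmt 6: z := z * 3  -- replace 1 occurrence(s) of z with (z * 3)
  => ( z * 3 ) == 20
stmt 5: z := x * z  -- replace 1 occurrence(s) of z with (x * z)
  => ( ( x * z ) * 3 ) == 20
stmt 4: y := x * y  -- replace 0 occurrence(s) of y with (x * y)
  => ( ( x * z ) * 3 ) == 20
stmt 3: x := y - y  -- replace 1 occurrence(s) of x with (y - y)
  => ( ( ( y - y ) * z ) * 3 ) == 20
stmt 2: y := x * x  -- replace 2 occurrence(s) of y with (x * x)
  => ( ( ( ( x * x ) - ( x * x ) ) * z ) * 3 ) == 20
stmt 1: y := z * y  -- replace 0 occurrence(s) of y with (z * y)
  => ( ( ( ( x * x ) - ( x * x ) ) * z ) * 3 ) == 20

Answer: ( ( ( ( x * x ) - ( x * x ) ) * z ) * 3 ) == 20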